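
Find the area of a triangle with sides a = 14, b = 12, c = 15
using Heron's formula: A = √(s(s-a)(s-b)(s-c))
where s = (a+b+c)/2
s = (14 + 12 + 15)/2 = 41/2 = 20.5
s − a = 6.5, s − b = 8.5, s − c = 5.5
s(s−a)(s−b)(s−c) = 20.5·6.5·8.5·5.5 = 6229.4375
Area = √6229.4375 ≈ 78.9268

s = 20.5, Area = 78.93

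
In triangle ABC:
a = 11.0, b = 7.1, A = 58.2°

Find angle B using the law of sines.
a/sin(A) = b/sin(B)  ⇒  sin(B) = b·sin(A)/a = 7.1·sin(58.2°)/11.0
sin(58.2°) ≈ 0.849893
sin(B) ≈ 7.1·0.849893/11.0 ≈ 6.03424/11.0 ≈ 0.548567
B = arcsin(0.548567) ≈ 33.2688°
(Since b ≤ a we need B ≤ A, so the obtuse alternative 180° − 33.2688° ≈ 146.731° is rejected.)

B = 33.27°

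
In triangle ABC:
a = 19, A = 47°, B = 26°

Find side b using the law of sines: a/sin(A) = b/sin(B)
a/sin(A) = b/sin(B)  ⇒  b = a·sin(B)/sin(A) = 19·sin(26°)/sin(47°)
sin(26°) ≈ 0.438371, sin(47°) ≈ 0.731354
b ≈ 19·0.438371/0.731354 ≈ 8.32905/0.731354 ≈ 11.3885

b = 11.39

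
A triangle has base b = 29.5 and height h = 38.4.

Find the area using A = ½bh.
A = ½·b·h = ½·29.5·38.4 = ½·1132.8 = 566.4

Area = 566.4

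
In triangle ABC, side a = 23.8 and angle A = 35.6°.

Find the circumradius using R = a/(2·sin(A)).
R = a/(2·sin(A)) = 23.8/(2·sin(35.6°))
sin(35.6°) ≈ 0.582123
R ≈ 23.8/(2·0.582123) = 23.8/1.16425 ≈ 20.4424

R = 20.44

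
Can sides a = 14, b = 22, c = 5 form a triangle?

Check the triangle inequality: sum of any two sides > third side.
a + b vs c: 14 + 22 = 36 > 5  ✓
a + c vs b: 14 + 5 = 19 ≤ 22  ✗
b + c vs a: 22 + 5 = 27 > 14  ✓

No: 14 + 5 = 19 is not > 22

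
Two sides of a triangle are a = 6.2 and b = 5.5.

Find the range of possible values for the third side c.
Triangle inequality: |a − b| < c < a + b
|a − b| = |6.2 − 5.5| = 0.7
a + b = 6.2 + 5.5 = 11.7

0.7 < c < 11.7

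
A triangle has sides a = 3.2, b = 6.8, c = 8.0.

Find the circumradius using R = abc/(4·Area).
First find the area with Heron's formula.
s = (3.2 + 6.8 + 8.0)/2 = 9
Area = √(s(s−a)(s−b)(s−c)) = √(9·5.8·2.2·1) ≈ √114.84 ≈ 10.7163
abc = 3.2·6.8·8.0 = 174.08
R = abc/(4·Area) ≈ 174.08/(4·10.7163) = 174.08/42.8654 ≈ 4.06109

R = 4.061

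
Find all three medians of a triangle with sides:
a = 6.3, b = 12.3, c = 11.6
Median formula: m_a = ½√(2b² + 2c² − a²) (and cyclically). a² = 39.69, b² = 151.29, c² = 134.56.
m_a = ½√(2·151.29 + 2·134.56 − 39.69) = ½√532.01 ≈ ½·23.0653 ≈ 11.5327
m_b = ½√(2·39.69 + 2·134.56 − 151.29) = ½√197.21 ≈ ½·14.0431 ≈ 7.02157
m_c = ½√(2·39.69 + 2·151.29 − 134.56) = ½√247.4 ≈ ½·15.729 ≈ 7.86448

m_a = 11.53, m_b = 7.022, m_c = 7.864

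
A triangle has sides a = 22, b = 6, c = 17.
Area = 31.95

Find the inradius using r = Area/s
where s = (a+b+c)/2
s = (22 + 6 + 17)/2 = 45/2 = 22.5
r = Area/s = 31.95/22.5 ≈ 1.42

r = 1.42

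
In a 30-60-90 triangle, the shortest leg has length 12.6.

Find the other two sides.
In a 30-60-90 triangle the sides are in ratio 1 : √3 : 2 (short leg : long leg : hypotenuse).
Long leg = 12.6·√3 ≈ 12.6·1.73205 ≈ 21.8238
Hypotenuse = 2·12.6 = 25.2

Long leg = 12.6√3 = 21.82, Hypotenuse = 25.2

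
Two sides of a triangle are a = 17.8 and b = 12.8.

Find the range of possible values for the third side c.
Triangle inequality: |a − b| < c < a + b
|a − b| = |17.8 − 12.8| = 5
a + b = 17.8 + 12.8 = 30.6

5 < c < 30.6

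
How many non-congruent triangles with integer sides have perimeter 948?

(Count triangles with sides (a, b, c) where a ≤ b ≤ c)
Let a ≤ b ≤ c with a + b + c = 948. The only binding inequality is a + b > c, i.e. 948 − c > c, so c < 948/2; and c ≥ 948/3 since c is the largest side.
So 316 ≤ c ≤ 473. For each c, b runs from ⌈(948 − c)/2⌉ up to c (then a = 948 − b − c satisfies 1 ≤ a ≤ b automatically), giving c − ⌈(948 − c)/2⌉ + 1 choices.
Summing over c: 1 + 2 + 4 + 5 + … + 235 + 236  (158 terms, c = 316, …, 473) = 18723
Check (closed form: nearest integer to p²/48 for even p, (p+3)²/48 for odd p): 948²/48 = 898704/48 ≈ 18723.00 → 18723

18723 triangles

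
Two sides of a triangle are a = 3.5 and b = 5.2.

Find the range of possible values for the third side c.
Triangle inequality: |a − b| < c < a + b
|a − b| = |3.5 − 5.2| = 1.7
a + b = 3.5 + 5.2 = 8.7

1.7 < c < 8.7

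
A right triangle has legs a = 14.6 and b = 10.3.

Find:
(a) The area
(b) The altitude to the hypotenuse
(a) The legs are perpendicular, so Area = ½·a·b = ½·14.6·10.3 = ½·150.38 = 75.19
(b) Hypotenuse c = √(a² + b²) = √(213.16 + 106.09) = √319.25 ≈ 17.8676
    Area = ½·c·h_c  ⇒  h_c = 2·Area/c = 150.38/17.8676 ≈ 8.41637

Area = 75.19, h_c = 8.416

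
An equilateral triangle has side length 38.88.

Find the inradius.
r = Area/s with s the semi-perimeter.
Area = (√3/4)·38.88² = (√3/4)·1511.6544 ≈ 0.433013·1511.6544 ≈ 654.566
s = 3·38.88/2 = 58.32
r ≈ 654.566/58.32 ≈ 11.2237
(Equivalently r = side/(2√3) = 38.88/3.4641 ≈ 11.2237.)

r = 11.22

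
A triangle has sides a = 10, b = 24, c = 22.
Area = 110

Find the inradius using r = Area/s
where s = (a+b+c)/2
s = (10 + 24 + 22)/2 = 56/2 = 28
r = Area/s = 110/28 ≈ 3.92857

r = 3.929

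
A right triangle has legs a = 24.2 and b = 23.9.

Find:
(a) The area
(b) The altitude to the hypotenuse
(a) The legs are perpendicular, so Area = ½·a·b = ½·24.2·23.9 = ½·578.38 = 289.19
(b) Hypotenuse c = √(a² + b²) = √(585.64 + 571.21) = √1156.85 ≈ 34.0125
    Area = ½·c·h_c  ⇒  h_c = 2·Area/c = 578.38/34.0125 ≈ 17.0049

Area = 289.19, h_c = 17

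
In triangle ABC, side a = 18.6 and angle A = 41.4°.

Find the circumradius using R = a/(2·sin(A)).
R = a/(2·sin(A)) = 18.6/(2·sin(41.4°))
sin(41.4°) ≈ 0.661312
R ≈ 18.6/(2·0.661312) = 18.6/1.32262 ≈ 14.063

R = 14.06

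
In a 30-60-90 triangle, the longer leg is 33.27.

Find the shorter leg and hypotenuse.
In a 30-60-90 triangle the sides are in ratio 1 : √3 : 2, so short leg = long leg/√3 and hypotenuse = 2·(short leg).
Short leg = 33.27/√3 ≈ 33.27/1.73205 ≈ 19.2084
Hypotenuse = 2·19.2084 ≈ 38.4169

Short leg = 19.21, Hypotenuse = 38.42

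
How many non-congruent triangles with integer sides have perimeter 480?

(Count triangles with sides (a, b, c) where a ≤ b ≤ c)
Let a ≤ b ≤ c with a + b + c = 480. The only binding inequality is a + b > c, i.e. 480 − c > c, so c < 480/2; and c ≥ 480/3 since c is the largest side.
So 160 ≤ c ≤ 239. For each c, b runs from ⌈(480 − c)/2⌉ up to c (then a = 480 − b − c satisfies 1 ≤ a ≤ b automatically), giving c − ⌈(480 − c)/2⌉ + 1 choices.
Summing over c: 1 + 2 + 4 + 5 + … + 118 + 119  (80 terms, c = 160, …, 239) = 4800
Check (closed form: nearest integer to p²/48 for even p, (p+3)²/48 for odd p): 480²/48 = 230400/48 ≈ 4800.00 → 4800

4800 triangles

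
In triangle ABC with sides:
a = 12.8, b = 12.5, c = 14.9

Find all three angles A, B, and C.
Law of cosines for each angle (a² = 163.84, b² = 156.25, c² = 222.01):
cos(A) = (b² + c² − a²)/(2bc) = (156.25 + 222.01 − 163.84)/(2·12.5·14.9) = 214.42/372.5 ≈ 0.575624  ⇒  A ≈ 54.8566°
cos(B) = (a² + c² − b²)/(2ac) = (163.84 + 222.01 − 156.25)/(2·12.8·14.9) = 229.6/381.44 ≈ 0.60193  ⇒  B ≈ 52.9918°
cos(C) = (a² + b² − c²)/(2ab) = (163.84 + 156.25 − 222.01)/(2·12.8·12.5) = 98.08/320 ≈ 0.3065  ⇒  C ≈ 72.1516°
Check: A + B + C ≈ 180°

A = 54.86°, B = 52.99°, C = 72.15°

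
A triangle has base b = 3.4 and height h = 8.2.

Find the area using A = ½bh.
A = ½·b·h = ½·3.4·8.2 = ½·27.88 = 13.94

Area = 13.94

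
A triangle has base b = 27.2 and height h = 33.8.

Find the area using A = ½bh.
A = ½·b·h = ½·27.2·33.8 = ½·919.36 = 459.68

Area = 459.68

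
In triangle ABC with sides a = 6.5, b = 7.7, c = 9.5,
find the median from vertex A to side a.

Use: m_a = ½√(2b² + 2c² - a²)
m_a = ½√(2·7.7² + 2·9.5² − 6.5²) = ½√(2·59.29 + 2·90.25 − 42.25) = ½√(118.58 + 180.5 − 42.25) = ½√256.83
√256.83 ≈ 16.0259, so m_a ≈ 8.01296

m_a = 8.013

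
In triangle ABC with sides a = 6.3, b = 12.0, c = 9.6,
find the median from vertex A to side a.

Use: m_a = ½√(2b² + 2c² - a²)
m_a = ½√(2·12.0² + 2·9.6² − 6.3²) = ½√(2·144 + 2·92.16 − 39.69) = ½√(288 + 184.32 − 39.69) = ½√432.63
√432.63 ≈ 20.7998, so m_a ≈ 10.3999

m_a = 10.4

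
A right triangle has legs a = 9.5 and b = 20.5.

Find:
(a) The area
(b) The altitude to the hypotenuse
(a) The legs are perpendicular, so Area = ½·a·b = ½·9.5·20.5 = ½·194.75 = 97.375
(b) Hypotenuse c = √(a² + b²) = √(90.25 + 420.25) = √510.5 ≈ 22.5942
    Area = ½·c·h_c  ⇒  h_c = 2·Area/c = 194.75/22.5942 ≈ 8.61945

Area = 97.375, h_c = 8.619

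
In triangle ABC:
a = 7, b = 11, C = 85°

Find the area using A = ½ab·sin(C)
A = ½·a·b·sin(C) = ½·7·11·sin(85°)
sin(85°) ≈ 0.996195
A ≈ ½·77·0.996195 = 38.5·0.996195 ≈ 38.3535

Area = 38.35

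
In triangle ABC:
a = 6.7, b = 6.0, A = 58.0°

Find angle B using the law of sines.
a/sin(A) = b/sin(B)  ⇒  sin(B) = b·sin(A)/a = 6.0·sin(58.0°)/6.7
sin(58.0°) ≈ 0.848048
sin(B) ≈ 6.0·0.848048/6.7 ≈ 5.08829/6.7 ≈ 0.759446
B = arcsin(0.759446) ≈ 49.4154°
(Since b ≤ a we need B ≤ A, so the obtuse alternative 180° − 49.4154° ≈ 130.585° is rejected.)

B = 49.42°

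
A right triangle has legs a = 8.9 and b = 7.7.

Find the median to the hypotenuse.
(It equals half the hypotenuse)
Hypotenuse c = √(a² + b²) = √(79.21 + 59.29) = √138.5 ≈ 11.7686
Median to hypotenuse = c/2 ≈ 11.7686/2 ≈ 5.8843

Median = 5.884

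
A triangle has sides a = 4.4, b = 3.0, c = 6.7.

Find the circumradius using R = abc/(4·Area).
First find the area with Heron's formula.
s = (4.4 + 3.0 + 6.7)/2 = 7.05
Area = √(s(s−a)(s−b)(s−c)) = √(7.05·2.65·4.05·0.35) ≈ √26.4824 ≈ 5.14611
abc = 4.4·3.0·6.7 = 88.44
R = abc/(4·Area) ≈ 88.44/(4·5.14611) = 88.44/20.5844 ≈ 4.29645

R = 4.296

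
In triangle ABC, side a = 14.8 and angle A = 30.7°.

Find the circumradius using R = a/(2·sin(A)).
R = a/(2·sin(A)) = 14.8/(2·sin(30.7°))
sin(30.7°) ≈ 0.510543
R ≈ 14.8/(2·0.510543) = 14.8/1.02109 ≈ 14.4944

R = 14.49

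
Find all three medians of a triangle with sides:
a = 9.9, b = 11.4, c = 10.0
Median formula: m_a = ½√(2b² + 2c² − a²) (and cyclically). a² = 98.01, b² = 129.96, c² = 100.
m_a = ½√(2·129.96 + 2·100 − 98.01) = ½√361.91 ≈ ½·19.0239 ≈ 9.51197
m_b = ½√(2·98.01 + 2·100 − 129.96) = ½√266.06 ≈ ½·16.3113 ≈ 8.15567
m_c = ½√(2·98.01 + 2·129.96 − 100) = ½√355.94 ≈ ½·18.8664 ≈ 9.43319

m_a = 9.512, m_b = 8.156, m_c = 9.433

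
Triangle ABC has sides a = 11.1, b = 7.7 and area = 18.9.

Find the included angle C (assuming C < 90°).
Area = ½·a·b·sin(C)  ⇒  sin(C) = 2·Area/(a·b) = 2·18.9/(11.1·7.7) = 37.8/85.47 ≈ 0.44226
C = arcsin(0.44226) ≈ 26.2482° (taking the acute solution since C < 90°)

C = 26.25°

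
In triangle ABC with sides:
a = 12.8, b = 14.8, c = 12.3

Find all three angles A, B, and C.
Law of cosines for each angle (a² = 163.84, b² = 219.04, c² = 151.29):
cos(A) = (b² + c² − a²)/(2bc) = (219.04 + 151.29 − 163.84)/(2·14.8·12.3) = 206.49/364.08 ≈ 0.567156  ⇒  A ≈ 55.4479°
cos(B) = (a² + c² − b²)/(2ac) = (163.84 + 151.29 − 219.04)/(2·12.8·12.3) = 96.09/314.88 ≈ 0.305164  ⇒  B ≈ 72.232°
cos(C) = (a² + b² − c²)/(2ab) = (163.84 + 219.04 − 151.29)/(2·12.8·14.8) = 231.59/378.88 ≈ 0.611249  ⇒  C ≈ 52.3201°
Check: A + B + C ≈ 180°

A = 55.45°, B = 72.23°, C = 52.32°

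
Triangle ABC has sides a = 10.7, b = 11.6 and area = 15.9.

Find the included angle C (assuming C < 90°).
Area = ½·a·b·sin(C)  ⇒  sin(C) = 2·Area/(a·b) = 2·15.9/(10.7·11.6) = 31.8/124.12 ≈ 0.256204
C = arcsin(0.256204) ≈ 14.8449° (taking the acute solution since C < 90°)

C = 14.84°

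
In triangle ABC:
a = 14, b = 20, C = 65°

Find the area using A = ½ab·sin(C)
A = ½·a·b·sin(C) = ½·14·20·sin(65°)
sin(65°) ≈ 0.906308
A ≈ ½·280·0.906308 = 140·0.906308 ≈ 126.883

Area = 126.9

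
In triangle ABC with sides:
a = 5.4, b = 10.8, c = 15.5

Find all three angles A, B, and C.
Law of cosines for each angle (a² = 29.16, b² = 116.64, c² = 240.25):
cos(A) = (b² + c² − a²)/(2bc) = (116.64 + 240.25 − 29.16)/(2·10.8·15.5) = 327.73/334.8 ≈ 0.978883  ⇒  A ≈ 11.7956°
cos(B) = (a² + c² − b²)/(2ac) = (29.16 + 240.25 − 116.64)/(2·5.4·15.5) = 152.77/167.4 ≈ 0.912605  ⇒  B ≈ 24.1322°
cos(C) = (a² + b² − c²)/(2ab) = (29.16 + 116.64 − 240.25)/(2·5.4·10.8) = -94.45/116.64 ≈ -0.809757  ⇒  C ≈ 144.072°
Check: A + B + C ≈ 180°

A = 11.8°, B = 24.13°, C = 144.1°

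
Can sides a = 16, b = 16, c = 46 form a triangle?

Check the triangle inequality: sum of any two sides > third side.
a + b vs c: 16 + 16 = 32 ≤ 46  ✗
a + c vs b: 16 + 46 = 62 > 16  ✓
b + c vs a: 16 + 46 = 62 > 16  ✓

No: 16 + 16 = 32 is not > 46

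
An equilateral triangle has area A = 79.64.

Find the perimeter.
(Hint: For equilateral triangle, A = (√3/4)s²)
A = (√3/4)s²  ⇒  s² = 4A/√3 = 4·79.64/√3 = 318.56/1.73205 ≈ 183.921
s ≈ √183.921 ≈ 13.5617
Perimeter = 3s ≈ 3·13.5617 ≈ 40.6852

Perimeter = 40.69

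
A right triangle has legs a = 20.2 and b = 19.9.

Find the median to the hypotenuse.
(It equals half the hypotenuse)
Hypotenuse c = √(a² + b²) = √(408.04 + 396.01) = √804.05 ≈ 28.3558
Median to hypotenuse = c/2 ≈ 28.3558/2 ≈ 14.1779

Median = 14.18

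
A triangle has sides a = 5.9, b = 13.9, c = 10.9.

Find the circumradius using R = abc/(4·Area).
First find the area with Heron's formula.
s = (5.9 + 13.9 + 10.9)/2 = 15.35
Area = √(s(s−a)(s−b)(s−c)) = √(15.35·9.45·1.45·4.45) ≈ √935.984 ≈ 30.5938
abc = 5.9·13.9·10.9 = 893.909
R = abc/(4·Area) ≈ 893.909/(4·30.5938) = 893.909/122.375 ≈ 7.30465

R = 7.305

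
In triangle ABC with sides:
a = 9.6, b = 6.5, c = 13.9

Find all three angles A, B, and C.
Law of cosines for each angle (a² = 92.16, b² = 42.25, c² = 193.21):
cos(A) = (b² + c² − a²)/(2bc) = (42.25 + 193.21 − 92.16)/(2·6.5·13.9) = 143.3/180.7 ≈ 0.793027  ⇒  A ≈ 37.5307°
cos(B) = (a² + c² − b²)/(2ac) = (92.16 + 193.21 − 42.25)/(2·9.6·13.9) = 243.12/266.88 ≈ 0.910971  ⇒  B ≈ 24.3601°
cos(C) = (a² + b² − c²)/(2ab) = (92.16 + 42.25 − 193.21)/(2·9.6·6.5) = -58.8/124.8 ≈ -0.471154  ⇒  C ≈ 118.109°
Check: A + B + C ≈ 180°

A = 37.53°, B = 24.36°, C = 118.1°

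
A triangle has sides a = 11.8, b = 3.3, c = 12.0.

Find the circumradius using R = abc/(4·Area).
First find the area with Heron's formula.
s = (11.8 + 3.3 + 12.0)/2 = 13.55
Area = √(s(s−a)(s−b)(s−c)) = √(13.55·1.75·10.25·1.55) ≈ √376.732 ≈ 19.4096
abc = 11.8·3.3·12.0 = 467.28
R = abc/(4·Area) ≈ 467.28/(4·19.4096) = 467.28/77.6384 ≈ 6.01867

R = 6.019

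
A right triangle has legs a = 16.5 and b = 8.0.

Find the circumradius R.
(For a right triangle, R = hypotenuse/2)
Hypotenuse c = √(a² + b²) = √(272.25 + 64) = √336.25 ≈ 18.3371
R = c/2 ≈ 18.3371/2 ≈ 9.16856

R = 9.169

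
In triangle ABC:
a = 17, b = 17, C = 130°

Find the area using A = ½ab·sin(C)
A = ½·a·b·sin(C) = ½·17·17·sin(130°)
sin(130°) ≈ 0.766044
A ≈ ½·289·0.766044 = 144.5·0.766044 ≈ 110.693

Area = 110.7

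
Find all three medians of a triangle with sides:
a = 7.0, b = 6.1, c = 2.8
Median formula: m_a = ½√(2b² + 2c² − a²) (and cyclically). a² = 49, b² = 37.21, c² = 7.84.
m_a = ½√(2·37.21 + 2·7.84 − 49) = ½√41.1 ≈ ½·6.41093 ≈ 3.20546
m_b = ½√(2·49 + 2·7.84 − 37.21) = ½√76.47 ≈ ½·8.74471 ≈ 4.37236
m_c = ½√(2·49 + 2·37.21 − 7.84) = ½√164.58 ≈ ½·12.8289 ≈ 6.41444

m_a = 3.205, m_b = 4.372, m_c = 6.414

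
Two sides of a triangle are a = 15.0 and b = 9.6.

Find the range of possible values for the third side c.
Triangle inequality: |a − b| < c < a + b
|a − b| = |15.0 − 9.6| = 5.4
a + b = 15.0 + 9.6 = 24.6

5.4 < c < 24.6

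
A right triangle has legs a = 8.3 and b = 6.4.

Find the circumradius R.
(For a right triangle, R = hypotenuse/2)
Hypotenuse c = √(a² + b²) = √(68.89 + 40.96) = √109.85 ≈ 10.4809
R = c/2 ≈ 10.4809/2 ≈ 5.24047

R = 5.24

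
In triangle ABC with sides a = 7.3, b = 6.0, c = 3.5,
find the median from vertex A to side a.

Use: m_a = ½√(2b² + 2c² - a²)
m_a = ½√(2·6.0² + 2·3.5² − 7.3²) = ½√(2·36 + 2·12.25 − 53.29) = ½√(72 + 24.5 − 53.29) = ½√43.21
√43.21 ≈ 6.57343, so m_a ≈ 3.28672

m_a = 3.287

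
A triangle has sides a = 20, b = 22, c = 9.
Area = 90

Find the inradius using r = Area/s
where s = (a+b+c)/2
s = (20 + 22 + 9)/2 = 51/2 = 25.5
r = Area/s = 90/25.5 ≈ 3.52941

r = 3.529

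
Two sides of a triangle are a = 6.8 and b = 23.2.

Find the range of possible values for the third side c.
Triangle inequality: |a − b| < c < a + b
|a − b| = |6.8 − 23.2| = 16.4
a + b = 6.8 + 23.2 = 30

16.4 < c < 30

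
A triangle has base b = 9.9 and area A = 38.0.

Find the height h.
A = ½·b·h  ⇒  h = 2A/b = 2·38.0/9.9 = 76/9.9 ≈ 7.67677

h = 7.677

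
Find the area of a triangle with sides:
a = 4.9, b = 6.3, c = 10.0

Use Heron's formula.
s = (4.9 + 6.3 + 10.0)/2 = 21.2/2 = 10.6
s − a = 5.7, s − b = 4.3, s − c = 0.6
s(s−a)(s−b)(s−c) = 10.6·5.7·4.3·0.6 ≈ 155.884
Area = √155.884 ≈ 12.4853

Area = 12.49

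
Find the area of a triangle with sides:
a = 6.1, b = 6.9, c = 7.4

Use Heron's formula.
s = (6.1 + 6.9 + 7.4)/2 = 20.4/2 = 10.2
s − a = 4.1, s − b = 3.3, s − c = 2.8
s(s−a)(s−b)(s−c) = 10.2·4.1·3.3·2.8 ≈ 386.417
Area = √386.417 ≈ 19.6575

Area = 19.66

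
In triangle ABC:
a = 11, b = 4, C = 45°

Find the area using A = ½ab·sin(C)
A = ½·a·b·sin(C) = ½·11·4·sin(45°)
sin(45°) ≈ 0.707107
A ≈ ½·44·0.707107 = 22·0.707107 ≈ 15.5563

Area = 15.56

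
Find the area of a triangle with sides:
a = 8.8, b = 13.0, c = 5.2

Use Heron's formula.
s = (8.8 + 13.0 + 5.2)/2 = 27/2 = 13.5
s − a = 4.7, s − b = 0.5, s − c = 8.3
s(s−a)(s−b)(s−c) = 13.5·4.7·0.5·8.3 ≈ 263.317
Area = √263.317 ≈ 16.2271

Area = 16.23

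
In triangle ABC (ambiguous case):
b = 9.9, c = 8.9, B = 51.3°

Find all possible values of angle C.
b/sin(B) = c/sin(C)  ⇒  sin(C) = c·sin(B)/b = 8.9·sin(51.3°)/9.9
sin(51.3°) ≈ 0.78043
sin(C) ≈ 8.9·0.78043/9.9 ≈ 6.94583/9.9 ≈ 0.701599
Candidate 1: C₁ = arcsin(0.701599) ≈ 44.5554°  →  A = 180° − 51.3° − 44.5554° ≈ 84.1446° > 0, valid
Candidate 2: C₂ = 180° − C₁ ≈ 135.445°  →  A = 180° − 51.3° − 135.445° ≈ -6.7446° ≤ 0, not a valid triangle

C = 44.56° (one solution)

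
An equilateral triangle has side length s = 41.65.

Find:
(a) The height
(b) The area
(a) The height splits the triangle into two 30-60-90 halves: h = s·√3/2 = 41.65·1.73205/2 ≈ 72.1399/2 ≈ 36.07
(b) Area = (√3/4)·s² = (√3/4)·41.65² = (√3/4)·1734.7225 ≈ 0.433013·1734.7225 ≈ 751.157

Height = 36.07, Area = 751.2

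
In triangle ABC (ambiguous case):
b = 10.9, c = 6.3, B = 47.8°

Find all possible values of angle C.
b/sin(B) = c/sin(C)  ⇒  sin(C) = c·sin(B)/b = 6.3·sin(47.8°)/10.9
sin(47.8°) ≈ 0.740805
sin(C) ≈ 6.3·0.740805/10.9 ≈ 4.66707/10.9 ≈ 0.428171
Candidate 1: C₁ = arcsin(0.428171) ≈ 25.3516°  →  A = 180° − 47.8° − 25.3516° ≈ 106.848° > 0, valid
Candidate 2: C₂ = 180° − C₁ ≈ 154.648°  →  A = 180° − 47.8° − 154.648° ≈ -22.4484° ≤ 0, not a valid triangle

C = 25.35° (one solution)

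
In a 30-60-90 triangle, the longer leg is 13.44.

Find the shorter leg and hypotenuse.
In a 30-60-90 triangle the sides are in ratio 1 : √3 : 2, so short leg = long leg/√3 and hypotenuse = 2·(short leg).
Short leg = 13.44/√3 ≈ 13.44/1.73205 ≈ 7.75959
Hypotenuse = 2·7.75959 ≈ 15.5192

Short leg = 7.76, Hypotenuse = 15.52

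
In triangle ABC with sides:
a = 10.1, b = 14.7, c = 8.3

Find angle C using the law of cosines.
c² = a² + b² − 2ab·cos(C)  ⇒  cos(C) = (a² + b² − c²)/(2ab)
cos(C) = (10.1² + 14.7² − 8.3²)/(2·10.1·14.7) = (102.01 + 216.09 − 68.89)/296.94 = 249.21/296.94 ≈ 0.83926
C = arccos(0.83926) ≈ 32.9379°

C = 32.94°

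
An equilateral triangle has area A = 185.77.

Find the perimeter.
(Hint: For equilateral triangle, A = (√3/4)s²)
A = (√3/4)s²  ⇒  s² = 4A/√3 = 4·185.77/√3 = 743.08/1.73205 ≈ 429.017
s ≈ √429.017 ≈ 20.7127
Perimeter = 3s ≈ 3·20.7127 ≈ 62.1382

Perimeter = 62.14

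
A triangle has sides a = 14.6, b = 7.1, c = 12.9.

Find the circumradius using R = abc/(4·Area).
First find the area with Heron's formula.
s = (14.6 + 7.1 + 12.9)/2 = 17.3
Area = √(s(s−a)(s−b)(s−c)) = √(17.3·2.7·10.2·4.4) ≈ √2096.34 ≈ 45.7859
abc = 14.6·7.1·12.9 = 1337.214
R = abc/(4·Area) ≈ 1337.214/(4·45.7859) = 1337.214/183.143 ≈ 7.30146

R = 7.301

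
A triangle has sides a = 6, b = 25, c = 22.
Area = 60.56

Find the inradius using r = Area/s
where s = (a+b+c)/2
s = (6 + 25 + 22)/2 = 53/2 = 26.5
r = Area/s = 60.56/26.5 ≈ 2.28528

r = 2.285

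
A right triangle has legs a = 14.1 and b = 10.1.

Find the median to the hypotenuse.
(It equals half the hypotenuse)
Hypotenuse c = √(a² + b²) = √(198.81 + 102.01) = √300.82 ≈ 17.3442
Median to hypotenuse = c/2 ≈ 17.3442/2 ≈ 8.67208

Median = 8.672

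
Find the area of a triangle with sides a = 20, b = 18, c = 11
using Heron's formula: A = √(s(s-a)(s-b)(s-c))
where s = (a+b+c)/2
s = (20 + 18 + 11)/2 = 49/2 = 24.5
s − a = 4.5, s − b = 6.5, s − c = 13.5
s(s−a)(s−b)(s−c) = 24.5·4.5·6.5·13.5 = 9674.4375
Area = √9674.4375 ≈ 98.3587

s = 24.5, Area = 98.36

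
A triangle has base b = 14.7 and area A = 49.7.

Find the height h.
A = ½·b·h  ⇒  h = 2A/b = 2·49.7/14.7 = 99.4/14.7 ≈ 6.7619

h = 6.762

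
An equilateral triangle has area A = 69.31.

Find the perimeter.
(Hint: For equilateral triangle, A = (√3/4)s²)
A = (√3/4)s²  ⇒  s² = 4A/√3 = 4·69.31/√3 = 277.24/1.73205 ≈ 160.065
s ≈ √160.065 ≈ 12.6517
Perimeter = 3s ≈ 3·12.6517 ≈ 37.955

Perimeter = 37.95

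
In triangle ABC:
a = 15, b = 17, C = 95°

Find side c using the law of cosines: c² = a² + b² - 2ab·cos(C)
c² = 15² + 17² − 2·15·17·cos(95°)
cos(95°) ≈ -0.0871557
c² ≈ 225 + 289 − 510·(-0.0871557) ≈ 514 + 44.4494 ≈ 558.449
c ≈ √558.449 ≈ 23.6315

c = 23.63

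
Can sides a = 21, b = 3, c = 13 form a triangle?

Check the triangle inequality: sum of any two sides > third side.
a + b vs c: 21 + 3 = 24 > 13  ✓
a + c vs b: 21 + 13 = 34 > 3  ✓
b + c vs a: 3 + 13 = 16 ≤ 21  ✗

No: 3 + 13 = 16 is not > 21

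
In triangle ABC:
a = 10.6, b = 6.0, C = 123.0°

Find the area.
Two sides and the included angle (SAS): A = ½·a·b·sin(C) = ½·10.6·6.0·sin(123.0°)
sin(123.0°) ≈ 0.838671
A ≈ ½·63.6·0.838671 = 31.8·0.838671 ≈ 26.6697

Area = 26.67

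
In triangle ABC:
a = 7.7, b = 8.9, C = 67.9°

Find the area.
Two sides and the included angle (SAS): A = ½·a·b·sin(C) = ½·7.7·8.9·sin(67.9°)
sin(67.9°) ≈ 0.926529
A ≈ ½·68.53·0.926529 = 34.265·0.926529 ≈ 31.7475

Area = 31.75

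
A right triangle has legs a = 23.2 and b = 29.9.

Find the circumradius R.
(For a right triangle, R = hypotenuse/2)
Hypotenuse c = √(a² + b²) = √(538.24 + 894.01) = √1432.25 ≈ 37.8451
R = c/2 ≈ 37.8451/2 ≈ 18.9225

R = 18.92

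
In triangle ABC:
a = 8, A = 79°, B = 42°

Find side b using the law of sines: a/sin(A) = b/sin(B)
a/sin(A) = b/sin(B)  ⇒  b = a·sin(B)/sin(A) = 8·sin(42°)/sin(79°)
sin(42°) ≈ 0.669131, sin(79°) ≈ 0.981627
b ≈ 8·0.669131/0.981627 ≈ 5.35304/0.981627 ≈ 5.45324

b = 5.453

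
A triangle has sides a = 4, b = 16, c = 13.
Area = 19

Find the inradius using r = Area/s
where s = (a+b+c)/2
s = (4 + 16 + 13)/2 = 33/2 = 16.5
r = Area/s = 19/16.5 ≈ 1.15152

r = 1.152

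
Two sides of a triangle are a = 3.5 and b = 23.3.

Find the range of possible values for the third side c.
Triangle inequality: |a − b| < c < a + b
|a − b| = |3.5 − 23.3| = 19.8
a + b = 3.5 + 23.3 = 26.8

19.8 < c < 26.8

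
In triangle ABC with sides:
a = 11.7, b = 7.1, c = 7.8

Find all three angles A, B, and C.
Law of cosines for each angle (a² = 136.89, b² = 50.41, c² = 60.84):
cos(A) = (b² + c² − a²)/(2bc) = (50.41 + 60.84 − 136.89)/(2·7.1·7.8) = -25.64/110.76 ≈ -0.231492  ⇒  A ≈ 103.385°
cos(B) = (a² + c² − b²)/(2ac) = (136.89 + 60.84 − 50.41)/(2·11.7·7.8) = 147.32/182.52 ≈ 0.807144  ⇒  B ≈ 36.1821°
cos(C) = (a² + b² − c²)/(2ab) = (136.89 + 50.41 − 60.84)/(2·11.7·7.1) = 126.46/166.14 ≈ 0.761165  ⇒  C ≈ 40.433°
Check: A + B + C ≈ 180°

A = 103.4°, B = 36.18°, C = 40.43°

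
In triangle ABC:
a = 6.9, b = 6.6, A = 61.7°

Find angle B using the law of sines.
a/sin(A) = b/sin(B)  ⇒  sin(B) = b·sin(A)/a = 6.6·sin(61.7°)/6.9
sin(61.7°) ≈ 0.880477
sin(B) ≈ 6.6·0.880477/6.9 ≈ 5.81115/6.9 ≈ 0.842196
B = arcsin(0.842196) ≈ 57.3727°
(Since b ≤ a we need B ≤ A, so the obtuse alternative 180° − 57.3727° ≈ 122.627° is rejected.)

B = 57.37°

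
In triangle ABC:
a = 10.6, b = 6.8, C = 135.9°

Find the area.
Two sides and the included angle (SAS): A = ½·a·b·sin(C) = ½·10.6·6.8·sin(135.9°)
sin(135.9°) ≈ 0.695913
A ≈ ½·72.08·0.695913 = 36.04·0.695913 ≈ 25.0807

Area = 25.08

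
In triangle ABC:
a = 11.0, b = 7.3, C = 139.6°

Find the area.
Two sides and the included angle (SAS): A = ½·a·b·sin(C) = ½·11.0·7.3·sin(139.6°)
sin(139.6°) ≈ 0.64812
A ≈ ½·80.3·0.64812 = 40.15·0.64812 ≈ 26.022

Area = 26.02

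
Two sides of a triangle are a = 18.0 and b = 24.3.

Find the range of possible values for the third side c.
Triangle inequality: |a − b| < c < a + b
|a − b| = |18.0 − 24.3| = 6.3
a + b = 18.0 + 24.3 = 42.3

6.3 < c < 42.3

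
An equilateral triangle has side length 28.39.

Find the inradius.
r = Area/s with s the semi-perimeter.
Area = (√3/4)·28.39² = (√3/4)·805.9921 ≈ 0.433013·805.9921 ≈ 349.005
s = 3·28.39/2 = 42.585
r ≈ 349.005/42.585 ≈ 8.19549
(Equivalently r = side/(2√3) = 28.39/3.4641 ≈ 8.19549.)

r = 8.195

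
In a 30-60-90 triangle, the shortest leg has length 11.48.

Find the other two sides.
In a 30-60-90 triangle the sides are in ratio 1 : √3 : 2 (short leg : long leg : hypotenuse).
Long leg = 11.48·√3 ≈ 11.48·1.73205 ≈ 19.8839
Hypotenuse = 2·11.48 = 22.96

Long leg = 11.48√3 = 19.88, Hypotenuse = 22.96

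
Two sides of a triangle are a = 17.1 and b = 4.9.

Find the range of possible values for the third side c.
Triangle inequality: |a − b| < c < a + b
|a − b| = |17.1 − 4.9| = 12.2
a + b = 17.1 + 4.9 = 22

12.2 < c < 22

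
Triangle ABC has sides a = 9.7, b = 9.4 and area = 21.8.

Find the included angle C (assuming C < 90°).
Area = ½·a·b·sin(C)  ⇒  sin(C) = 2·Area/(a·b) = 2·21.8/(9.7·9.4) = 43.6/91.18 ≈ 0.478175
C = arcsin(0.478175) ≈ 28.5663° (taking the acute solution since C < 90°)

C = 28.57°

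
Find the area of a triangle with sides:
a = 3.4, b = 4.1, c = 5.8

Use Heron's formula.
s = (3.4 + 4.1 + 5.8)/2 = 13.3/2 = 6.65
s − a = 3.25, s − b = 2.55, s − c = 0.85
s(s−a)(s−b)(s−c) = 6.65·3.25·2.55·0.85 ≈ 46.8451
Area = √46.8451 ≈ 6.84435

Area = 6.844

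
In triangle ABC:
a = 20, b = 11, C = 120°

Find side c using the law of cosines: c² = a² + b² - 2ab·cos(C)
c² = 20² + 11² − 2·20·11·cos(120°)
cos(120°) ≈ -0.5
c² ≈ 400 + 121 − 440·(-0.5) ≈ 521 + 220 ≈ 741
c ≈ √741 ≈ 27.2213

c = 27.22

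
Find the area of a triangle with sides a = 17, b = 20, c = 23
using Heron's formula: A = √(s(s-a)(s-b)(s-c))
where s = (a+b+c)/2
s = (17 + 20 + 23)/2 = 60/2 = 30
s − a = 13, s − b = 10, s − c = 7
s(s−a)(s−b)(s−c) = 30·13·10·7 = 27300
Area = √27300 ≈ 165.227

s = 30.0, Area = 165.2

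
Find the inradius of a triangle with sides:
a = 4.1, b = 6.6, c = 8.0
r = Area/s where s is the semi-perimeter.
s = (4.1 + 6.6 + 8.0)/2 = 18.7/2 = 9.35
Area = √(s(s−a)(s−b)(s−c)) = √(9.35·5.25·2.75·1.35) ≈ √182.237 ≈ 13.4995
r ≈ 13.4995/9.35 ≈ 1.4438

r = 1.444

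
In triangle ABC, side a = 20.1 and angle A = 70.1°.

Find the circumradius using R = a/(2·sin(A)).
R = a/(2·sin(A)) = 20.1/(2·sin(70.1°))
sin(70.1°) ≈ 0.940288
R ≈ 20.1/(2·0.940288) = 20.1/1.88058 ≈ 10.6882

R = 10.69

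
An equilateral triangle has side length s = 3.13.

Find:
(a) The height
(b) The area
(a) The height splits the triangle into two 30-60-90 halves: h = s·√3/2 = 3.13·1.73205/2 ≈ 5.42132/2 ≈ 2.71066
(b) Area = (√3/4)·s² = (√3/4)·3.13² = (√3/4)·9.7969 ≈ 0.433013·9.7969 ≈ 4.24218

Height = 2.711, Area = 4.242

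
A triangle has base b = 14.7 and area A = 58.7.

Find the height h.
A = ½·b·h  ⇒  h = 2A/b = 2·58.7/14.7 = 117.4/14.7 ≈ 7.98639

h = 7.986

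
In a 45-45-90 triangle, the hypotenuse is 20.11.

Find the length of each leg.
In a 45-45-90 triangle hypotenuse = leg·√2, so leg = hypotenuse/√2.
Leg = 20.11/√2 ≈ 20.11/1.41421 ≈ 14.2199

Each leg = 14.22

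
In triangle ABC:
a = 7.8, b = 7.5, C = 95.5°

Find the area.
Two sides and the included angle (SAS): A = ½·a·b·sin(C) = ½·7.8·7.5·sin(95.5°)
sin(95.5°) ≈ 0.995396
A ≈ ½·58.5·0.995396 = 29.25·0.995396 ≈ 29.1153

Area = 29.12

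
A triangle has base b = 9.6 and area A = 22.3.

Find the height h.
A = ½·b·h  ⇒  h = 2A/b = 2·22.3/9.6 = 44.6/9.6 ≈ 4.64583

h = 4.646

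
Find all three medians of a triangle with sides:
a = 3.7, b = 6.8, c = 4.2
Median formula: m_a = ½√(2b² + 2c² − a²) (and cyclically). a² = 13.69, b² = 46.24, c² = 17.64.
m_a = ½√(2·46.24 + 2·17.64 − 13.69) = ½√114.07 ≈ ½·10.6804 ≈ 5.34018
m_b = ½√(2·13.69 + 2·17.64 − 46.24) = ½√16.42 ≈ ½·4.05216 ≈ 2.02608
m_c = ½√(2·13.69 + 2·46.24 − 17.64) = ½√102.22 ≈ ½·10.1104 ≈ 5.0552

m_a = 5.34, m_b = 2.026, m_c = 5.055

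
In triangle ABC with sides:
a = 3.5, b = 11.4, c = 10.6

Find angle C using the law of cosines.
c² = a² + b² − 2ab·cos(C)  ⇒  cos(C) = (a² + b² − c²)/(2ab)
cos(C) = (3.5² + 11.4² − 10.6²)/(2·3.5·11.4) = (12.25 + 129.96 − 112.36)/79.8 = 29.85/79.8 ≈ 0.37406
C = arccos(0.37406) ≈ 68.0338°

C = 68.03°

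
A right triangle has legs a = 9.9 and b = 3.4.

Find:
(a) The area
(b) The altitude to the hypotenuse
(a) The legs are perpendicular, so Area = ½·a·b = ½·9.9·3.4 = ½·33.66 = 16.83
(b) Hypotenuse c = √(a² + b²) = √(98.01 + 11.56) = √109.57 ≈ 10.4676
    Area = ½·c·h_c  ⇒  h_c = 2·Area/c = 33.66/10.4676 ≈ 3.21565

Area = 16.83, h_c = 3.216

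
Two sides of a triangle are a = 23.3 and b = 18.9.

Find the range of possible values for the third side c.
Triangle inequality: |a − b| < c < a + b
|a − b| = |23.3 − 18.9| = 4.4
a + b = 23.3 + 18.9 = 42.2

4.4 < c < 42.2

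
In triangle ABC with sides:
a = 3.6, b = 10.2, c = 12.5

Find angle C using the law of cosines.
c² = a² + b² − 2ab·cos(C)  ⇒  cos(C) = (a² + b² − c²)/(2ab)
cos(C) = (3.6² + 10.2² − 12.5²)/(2·3.6·10.2) = (12.96 + 104.04 − 156.25)/73.44 = -39.25/73.44 ≈ -0.53445
C = arccos(-0.53445) ≈ 122.307°

C = 122.3°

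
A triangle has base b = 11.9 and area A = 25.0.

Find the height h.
A = ½·b·h  ⇒  h = 2A/b = 2·25.0/11.9 = 50/11.9 ≈ 4.20168

h = 4.202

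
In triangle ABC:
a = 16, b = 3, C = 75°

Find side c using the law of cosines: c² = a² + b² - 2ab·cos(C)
c² = 16² + 3² − 2·16·3·cos(75°)
cos(75°) ≈ 0.258819
c² ≈ 256 + 9 − 96·(0.258819) ≈ 265 − 24.8466 ≈ 240.153
c ≈ √240.153 ≈ 15.4969

c = 15.5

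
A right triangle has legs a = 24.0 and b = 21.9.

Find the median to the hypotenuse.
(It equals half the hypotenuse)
Hypotenuse c = √(a² + b²) = √(576 + 479.61) = √1055.61 ≈ 32.4902
Median to hypotenuse = c/2 ≈ 32.4902/2 ≈ 16.2451

Median = 16.25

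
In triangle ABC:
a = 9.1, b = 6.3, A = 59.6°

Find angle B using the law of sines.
a/sin(A) = b/sin(B)  ⇒  sin(B) = b·sin(A)/a = 6.3·sin(59.6°)/9.1
sin(59.6°) ≈ 0.862514
sin(B) ≈ 6.3·0.862514/9.1 ≈ 5.43384/9.1 ≈ 0.597125
B = arcsin(0.597125) ≈ 36.6643°
(Since b ≤ a we need B ≤ A, so the obtuse alternative 180° − 36.6643° ≈ 143.336° is rejected.)

B = 36.66°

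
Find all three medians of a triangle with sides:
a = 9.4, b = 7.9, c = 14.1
Median formula: m_a = ½√(2b² + 2c² − a²) (and cyclically). a² = 88.36, b² = 62.41, c² = 198.81.
m_a = ½√(2·62.41 + 2·198.81 − 88.36) = ½√434.08 ≈ ½·20.8346 ≈ 10.4173
m_b = ½√(2·88.36 + 2·198.81 − 62.41) = ½√511.93 ≈ ½·22.6259 ≈ 11.3129
m_c = ½√(2·88.36 + 2·62.41 − 198.81) = ½√102.73 ≈ ½·10.1356 ≈ 5.06779

m_a = 10.42, m_b = 11.31, m_c = 5.068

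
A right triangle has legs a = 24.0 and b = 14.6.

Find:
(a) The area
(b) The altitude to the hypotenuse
(a) The legs are perpendicular, so Area = ½·a·b = ½·24.0·14.6 = ½·350.4 = 175.2
(b) Hypotenuse c = √(a² + b²) = √(576 + 213.16) = √789.16 ≈ 28.092
    Area = ½·c·h_c  ⇒  h_c = 2·Area/c = 350.4/28.092 ≈ 12.4733

Area = 175.2, h_c = 12.47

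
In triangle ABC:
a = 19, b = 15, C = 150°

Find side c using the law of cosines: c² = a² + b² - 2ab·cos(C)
c² = 19² + 15² − 2·19·15·cos(150°)
cos(150°) ≈ -0.866025
c² ≈ 361 + 225 − 570·(-0.866025) ≈ 586 + 493.634 ≈ 1079.63
c ≈ √1079.63 ≈ 32.8578

c = 32.86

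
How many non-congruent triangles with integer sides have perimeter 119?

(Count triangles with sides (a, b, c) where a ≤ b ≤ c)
Let a ≤ b ≤ c with a + b + c = 119. The only binding inequality is a + b > c, i.e. 119 − c > c, so c < 119/2; and c ≥ 119/3 since c is the largest side.
So 40 ≤ c ≤ 59. For each c, b runs from ⌈(119 − c)/2⌉ up to c (then a = 119 − b − c satisfies 1 ≤ a ≤ b automatically), giving c − ⌈(119 − c)/2⌉ + 1 choices.
Summing over c: 1 + 3 + 4 + 6 + … + 28 + 30  (20 terms, c = 40, …, 59) = 310
Check (closed form: nearest integer to p²/48 for even p, (p+3)²/48 for odd p): (119+3)²/48 = 122²/48 = 14884/48 ≈ 310.08 → 310

310 triangles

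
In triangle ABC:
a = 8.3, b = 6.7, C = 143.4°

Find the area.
Two sides and the included angle (SAS): A = ½·a·b·sin(C) = ½·8.3·6.7·sin(143.4°)
sin(143.4°) ≈ 0.596225
A ≈ ½·55.61·0.596225 = 27.805·0.596225 ≈ 16.578

Area = 16.58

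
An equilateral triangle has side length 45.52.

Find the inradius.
r = Area/s with s the semi-perimeter.
Area = (√3/4)·45.52² = (√3/4)·2072.0704 ≈ 0.433013·2072.0704 ≈ 897.233
s = 3·45.52/2 = 68.28
r ≈ 897.233/68.28 ≈ 13.1405
(Equivalently r = side/(2√3) = 45.52/3.4641 ≈ 13.1405.)

r = 13.14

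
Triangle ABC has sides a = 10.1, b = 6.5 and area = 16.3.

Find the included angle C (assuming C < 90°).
Area = ½·a·b·sin(C)  ⇒  sin(C) = 2·Area/(a·b) = 2·16.3/(10.1·6.5) = 32.6/65.65 ≈ 0.496573
C = arcsin(0.496573) ≈ 29.7735° (taking the acute solution since C < 90°)

C = 29.77°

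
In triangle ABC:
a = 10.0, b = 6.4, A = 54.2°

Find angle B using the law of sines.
a/sin(A) = b/sin(B)  ⇒  sin(B) = b·sin(A)/a = 6.4·sin(54.2°)/10.0
sin(54.2°) ≈ 0.811064
sin(B) ≈ 6.4·0.811064/10.0 ≈ 5.19081/10.0 ≈ 0.519081
B = arcsin(0.519081) ≈ 31.2706°
(Since b ≤ a we need B ≤ A, so the obtuse alternative 180° − 31.2706° ≈ 148.729° is rejected.)

B = 31.27°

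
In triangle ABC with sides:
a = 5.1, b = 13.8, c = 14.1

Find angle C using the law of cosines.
c² = a² + b² − 2ab·cos(C)  ⇒  cos(C) = (a² + b² − c²)/(2ab)
cos(C) = (5.1² + 13.8² − 14.1²)/(2·5.1·13.8) = (26.01 + 190.44 − 198.81)/140.76 = 17.64/140.76 ≈ 0.12532
C = arccos(0.12532) ≈ 82.8008°

C = 82.8°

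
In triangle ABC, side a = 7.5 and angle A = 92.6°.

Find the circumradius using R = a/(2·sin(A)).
R = a/(2·sin(A)) = 7.5/(2·sin(92.6°))
sin(92.6°) ≈ 0.998971
R ≈ 7.5/(2·0.998971) = 7.5/1.99794 ≈ 3.75386

R = 3.754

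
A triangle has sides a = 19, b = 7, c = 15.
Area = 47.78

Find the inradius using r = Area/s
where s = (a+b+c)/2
s = (19 + 7 + 15)/2 = 41/2 = 20.5
r = Area/s = 47.78/20.5 ≈ 2.33073

r = 2.331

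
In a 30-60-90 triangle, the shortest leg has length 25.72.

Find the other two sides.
In a 30-60-90 triangle the sides are in ratio 1 : √3 : 2 (short leg : long leg : hypotenuse).
Long leg = 25.72·√3 ≈ 25.72·1.73205 ≈ 44.5483
Hypotenuse = 2·25.72 = 51.44

Long leg = 25.72√3 = 44.55, Hypotenuse = 51.44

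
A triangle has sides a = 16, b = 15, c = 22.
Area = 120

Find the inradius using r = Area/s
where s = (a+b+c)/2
s = (16 + 15 + 22)/2 = 53/2 = 26.5
r = Area/s = 120/26.5 ≈ 4.5283

r = 4.528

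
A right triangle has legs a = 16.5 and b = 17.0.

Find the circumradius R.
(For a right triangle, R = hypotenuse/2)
Hypotenuse c = √(a² + b²) = √(272.25 + 289) = √561.25 ≈ 23.6907
R = c/2 ≈ 23.6907/2 ≈ 11.8454

R = 11.85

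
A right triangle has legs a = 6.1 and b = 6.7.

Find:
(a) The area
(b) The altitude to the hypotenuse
(a) The legs are perpendicular, so Area = ½·a·b = ½·6.1·6.7 = ½·40.87 = 20.435
(b) Hypotenuse c = √(a² + b²) = √(37.21 + 44.89) = √82.1 ≈ 9.06091
    Area = ½·c·h_c  ⇒  h_c = 2·Area/c = 40.87/9.06091 ≈ 4.51059

Area = 20.435, h_c = 4.511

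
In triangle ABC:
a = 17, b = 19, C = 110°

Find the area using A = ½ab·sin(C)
A = ½·a·b·sin(C) = ½·17·19·sin(110°)
sin(110°) ≈ 0.939693
A ≈ ½·323·0.939693 = 161.5·0.939693 ≈ 151.76

Area = 151.8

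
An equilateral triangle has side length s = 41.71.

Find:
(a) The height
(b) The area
(a) The height splits the triangle into two 30-60-90 halves: h = s·√3/2 = 41.71·1.73205/2 ≈ 72.2438/2 ≈ 36.1219
(b) Area = (√3/4)·s² = (√3/4)·41.71² = (√3/4)·1739.7241 ≈ 0.433013·1739.7241 ≈ 753.323

Height = 36.12, Area = 753.3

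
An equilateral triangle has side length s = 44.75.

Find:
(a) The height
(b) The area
(a) The height splits the triangle into two 30-60-90 halves: h = s·√3/2 = 44.75·1.73205/2 ≈ 77.5093/2 ≈ 38.7546
(b) Area = (√3/4)·s² = (√3/4)·44.75² = (√3/4)·2002.5625 ≈ 0.433013·2002.5625 ≈ 867.135

Height = 38.75, Area = 867.1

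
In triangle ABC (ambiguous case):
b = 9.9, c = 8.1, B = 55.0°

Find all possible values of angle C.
b/sin(B) = c/sin(C)  ⇒  sin(C) = c·sin(B)/b = 8.1·sin(55.0°)/9.9
sin(55.0°) ≈ 0.819152
sin(C) ≈ 8.1·0.819152/9.9 ≈ 6.63513/9.9 ≈ 0.670215
Candidate 1: C₁ = arcsin(0.670215) ≈ 42.0837°  →  A = 180° − 55.0° − 42.0837° ≈ 82.9163° > 0, valid
Candidate 2: C₂ = 180° − C₁ ≈ 137.916°  →  A = 180° − 55.0° − 137.916° ≈ -12.9163° ≤ 0, not a valid triangle

C = 42.08° (one solution)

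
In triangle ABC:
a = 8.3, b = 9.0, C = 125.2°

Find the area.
Two sides and the included angle (SAS): A = ½·a·b·sin(C) = ½·8.3·9.0·sin(125.2°)
sin(125.2°) ≈ 0.817145
A ≈ ½·74.7·0.817145 = 37.35·0.817145 ≈ 30.5204

Area = 30.52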